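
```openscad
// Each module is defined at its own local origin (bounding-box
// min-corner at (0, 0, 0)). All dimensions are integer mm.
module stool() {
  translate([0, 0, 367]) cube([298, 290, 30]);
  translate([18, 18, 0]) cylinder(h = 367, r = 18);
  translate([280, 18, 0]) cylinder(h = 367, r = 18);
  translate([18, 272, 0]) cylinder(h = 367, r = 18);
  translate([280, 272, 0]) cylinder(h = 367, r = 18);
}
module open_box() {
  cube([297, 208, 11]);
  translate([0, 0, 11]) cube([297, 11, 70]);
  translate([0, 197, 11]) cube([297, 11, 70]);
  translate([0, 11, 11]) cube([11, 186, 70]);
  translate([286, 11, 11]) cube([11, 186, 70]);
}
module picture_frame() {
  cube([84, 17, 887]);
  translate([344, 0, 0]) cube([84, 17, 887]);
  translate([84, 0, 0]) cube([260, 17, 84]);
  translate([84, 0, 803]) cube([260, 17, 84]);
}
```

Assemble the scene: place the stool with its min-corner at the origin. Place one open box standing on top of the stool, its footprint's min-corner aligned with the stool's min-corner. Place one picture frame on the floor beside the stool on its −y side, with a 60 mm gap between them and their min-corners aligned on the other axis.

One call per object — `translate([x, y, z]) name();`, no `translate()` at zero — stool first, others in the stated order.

stool();
translate([0, 0, 397]) open_box();
translate([0, -77, 0]) picture_frame();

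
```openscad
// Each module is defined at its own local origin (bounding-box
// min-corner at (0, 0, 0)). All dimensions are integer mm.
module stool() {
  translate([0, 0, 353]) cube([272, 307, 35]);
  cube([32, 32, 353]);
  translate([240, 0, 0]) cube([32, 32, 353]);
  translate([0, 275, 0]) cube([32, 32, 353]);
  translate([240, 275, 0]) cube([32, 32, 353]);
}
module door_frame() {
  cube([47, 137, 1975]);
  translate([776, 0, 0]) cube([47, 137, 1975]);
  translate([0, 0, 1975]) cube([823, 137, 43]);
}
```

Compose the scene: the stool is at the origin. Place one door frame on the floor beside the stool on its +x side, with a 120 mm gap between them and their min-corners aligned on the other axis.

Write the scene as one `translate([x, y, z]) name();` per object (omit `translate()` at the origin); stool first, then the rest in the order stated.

stool();
translate([392, 0, 0]) door_frame();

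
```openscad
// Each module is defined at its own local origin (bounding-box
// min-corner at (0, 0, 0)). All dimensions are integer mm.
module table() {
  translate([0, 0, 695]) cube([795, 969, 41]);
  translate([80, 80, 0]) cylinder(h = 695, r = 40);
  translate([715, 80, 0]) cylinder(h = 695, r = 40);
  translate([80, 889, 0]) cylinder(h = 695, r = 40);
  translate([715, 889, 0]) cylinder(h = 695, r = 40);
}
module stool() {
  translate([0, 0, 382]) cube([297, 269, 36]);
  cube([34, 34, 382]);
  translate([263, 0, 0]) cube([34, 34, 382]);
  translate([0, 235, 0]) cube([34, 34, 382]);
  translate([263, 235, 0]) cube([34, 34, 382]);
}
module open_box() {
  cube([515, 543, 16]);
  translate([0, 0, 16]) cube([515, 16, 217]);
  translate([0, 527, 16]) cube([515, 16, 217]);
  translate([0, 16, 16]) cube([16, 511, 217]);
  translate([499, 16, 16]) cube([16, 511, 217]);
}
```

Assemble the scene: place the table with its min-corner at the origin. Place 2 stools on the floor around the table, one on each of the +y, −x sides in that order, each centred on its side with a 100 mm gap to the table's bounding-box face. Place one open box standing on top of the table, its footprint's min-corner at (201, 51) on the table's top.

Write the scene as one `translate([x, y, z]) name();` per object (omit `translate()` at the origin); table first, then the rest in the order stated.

table();
translate([249, 1069, 0]) stool();
translate([-397, 350, 0]) stool();
translate([201, 51, 736]) open_box();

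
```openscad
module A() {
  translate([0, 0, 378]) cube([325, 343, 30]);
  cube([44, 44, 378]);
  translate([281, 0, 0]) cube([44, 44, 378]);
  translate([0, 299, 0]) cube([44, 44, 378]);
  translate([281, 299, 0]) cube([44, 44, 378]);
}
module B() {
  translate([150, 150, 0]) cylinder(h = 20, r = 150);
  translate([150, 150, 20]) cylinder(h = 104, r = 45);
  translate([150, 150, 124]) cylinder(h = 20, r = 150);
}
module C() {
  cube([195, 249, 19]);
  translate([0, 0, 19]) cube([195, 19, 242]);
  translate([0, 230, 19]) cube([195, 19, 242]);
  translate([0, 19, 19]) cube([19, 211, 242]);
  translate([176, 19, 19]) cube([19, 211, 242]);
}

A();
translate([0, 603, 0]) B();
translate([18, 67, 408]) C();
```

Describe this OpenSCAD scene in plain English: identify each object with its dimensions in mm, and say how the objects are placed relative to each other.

A is a four-legged stool. The seat is a 325×343×30 mm slab whose top surface is at z = 408 mm; four square legs, each 44×44 mm in cross-section, run from the floor (z = 0) to the underside of the seat, each flush with a corner of the seat.

B is a spool: two coaxial disc flanges of radius 150 mm and thickness 20 mm, joined by a core cylinder of radius 45 mm and height 104 mm. The lower flange rests on z = 0 and the three cylinders share a vertical axis.

C is an open-topped rectangular box: outside dimensions 195×249×261 mm, with a uniform wall and base thickness of 19 mm. The base is a full 195×249 slab on the floor; four walls sit on top of the base. The front and back walls (the −y and +y sides) span the full width; the two side walls fit between them.

The spool is on the floor beside the stool on its +y side. The open box is on top of the stool.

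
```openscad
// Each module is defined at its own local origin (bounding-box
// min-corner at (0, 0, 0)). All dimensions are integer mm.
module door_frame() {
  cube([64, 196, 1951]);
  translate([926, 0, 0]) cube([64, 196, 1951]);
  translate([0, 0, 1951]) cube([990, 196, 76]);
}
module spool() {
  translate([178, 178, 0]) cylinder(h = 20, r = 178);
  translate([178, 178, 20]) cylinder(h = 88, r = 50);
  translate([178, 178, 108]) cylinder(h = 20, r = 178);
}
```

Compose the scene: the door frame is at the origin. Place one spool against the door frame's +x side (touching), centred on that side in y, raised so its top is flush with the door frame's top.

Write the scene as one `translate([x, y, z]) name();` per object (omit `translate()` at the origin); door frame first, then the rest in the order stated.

door_frame();
translate([990, -80, 1899]) spool();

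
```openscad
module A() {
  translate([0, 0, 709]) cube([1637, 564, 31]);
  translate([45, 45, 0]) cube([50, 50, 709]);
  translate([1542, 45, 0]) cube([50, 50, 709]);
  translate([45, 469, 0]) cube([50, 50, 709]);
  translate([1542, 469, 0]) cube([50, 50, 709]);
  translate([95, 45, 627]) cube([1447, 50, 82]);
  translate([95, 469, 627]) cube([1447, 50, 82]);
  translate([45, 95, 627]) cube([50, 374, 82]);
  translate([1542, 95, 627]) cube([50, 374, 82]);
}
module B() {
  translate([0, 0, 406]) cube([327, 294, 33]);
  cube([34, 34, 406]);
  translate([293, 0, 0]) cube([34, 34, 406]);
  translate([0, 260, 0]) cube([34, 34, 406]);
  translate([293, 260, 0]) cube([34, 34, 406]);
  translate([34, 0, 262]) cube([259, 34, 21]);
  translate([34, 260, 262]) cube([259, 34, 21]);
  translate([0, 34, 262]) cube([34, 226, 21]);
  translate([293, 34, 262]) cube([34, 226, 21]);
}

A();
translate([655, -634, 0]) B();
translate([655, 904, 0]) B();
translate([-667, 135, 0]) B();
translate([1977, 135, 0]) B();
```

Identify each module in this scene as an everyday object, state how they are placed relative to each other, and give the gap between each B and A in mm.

A is a table. B is a stool. Four stools sit around the table at the −y, +y, −x, +x sides. The gap between each stool and the table is 340 mm.

Each stool's nearest face is 340 mm from the table's bounding box.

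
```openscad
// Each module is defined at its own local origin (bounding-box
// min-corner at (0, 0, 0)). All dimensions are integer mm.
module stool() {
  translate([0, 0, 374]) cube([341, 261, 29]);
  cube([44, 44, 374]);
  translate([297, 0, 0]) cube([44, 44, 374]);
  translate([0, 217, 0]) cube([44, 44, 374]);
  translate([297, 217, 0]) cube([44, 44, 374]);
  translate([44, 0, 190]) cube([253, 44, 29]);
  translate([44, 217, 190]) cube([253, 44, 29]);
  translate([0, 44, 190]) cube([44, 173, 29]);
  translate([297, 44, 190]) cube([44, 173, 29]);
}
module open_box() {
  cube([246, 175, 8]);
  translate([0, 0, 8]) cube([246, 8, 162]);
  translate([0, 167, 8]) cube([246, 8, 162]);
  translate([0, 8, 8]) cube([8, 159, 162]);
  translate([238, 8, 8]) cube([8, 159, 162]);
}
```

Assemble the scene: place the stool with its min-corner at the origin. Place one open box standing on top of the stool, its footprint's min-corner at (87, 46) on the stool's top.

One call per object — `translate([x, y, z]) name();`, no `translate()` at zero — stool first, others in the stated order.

stool();
translate([87, 46, 403]) open_box();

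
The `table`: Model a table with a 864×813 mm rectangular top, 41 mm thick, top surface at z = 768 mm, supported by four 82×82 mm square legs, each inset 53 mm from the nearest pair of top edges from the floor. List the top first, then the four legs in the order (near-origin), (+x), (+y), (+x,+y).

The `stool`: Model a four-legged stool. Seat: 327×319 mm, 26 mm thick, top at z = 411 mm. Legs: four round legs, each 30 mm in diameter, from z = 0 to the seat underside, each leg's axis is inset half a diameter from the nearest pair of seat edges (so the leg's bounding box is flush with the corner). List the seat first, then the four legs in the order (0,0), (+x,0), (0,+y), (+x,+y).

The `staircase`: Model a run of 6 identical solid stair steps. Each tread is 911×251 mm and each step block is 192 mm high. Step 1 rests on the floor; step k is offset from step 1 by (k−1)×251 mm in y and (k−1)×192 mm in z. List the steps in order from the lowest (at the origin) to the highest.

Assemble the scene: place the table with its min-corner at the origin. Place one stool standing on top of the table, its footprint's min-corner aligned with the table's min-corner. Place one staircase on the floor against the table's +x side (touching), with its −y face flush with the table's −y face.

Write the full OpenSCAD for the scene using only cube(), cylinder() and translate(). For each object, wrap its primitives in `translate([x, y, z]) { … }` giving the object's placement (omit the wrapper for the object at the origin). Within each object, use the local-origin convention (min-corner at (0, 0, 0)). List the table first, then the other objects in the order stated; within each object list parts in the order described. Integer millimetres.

translate([0, 0, 727]) cube([864, 813, 41]);
translate([53, 53, 0]) cube([82, 82, 727]);
translate([729, 53, 0]) cube([82, 82, 727]);
translate([53, 678, 0]) cube([82, 82, 727]);
translate([729, 678, 0]) cube([82, 82, 727]);
translate([0, 0, 768]) {
  translate([0, 0, 385]) cube([327, 319, 26]);
  translate([15, 15, 0]) cylinder(h = 385, r = 15);
  translate([312, 15, 0]) cylinder(h = 385, r = 15);
  translate([15, 304, 0]) cylinder(h = 385, r = 15);
  translate([312, 304, 0]) cylinder(h = 385, r = 15);
}
translate([864, 0, 0]) {
  cube([911, 251, 192]);
  translate([0, 251, 192]) cube([911, 251, 192]);
  translate([0, 502, 384]) cube([911, 251, 192]);
  translate([0, 753, 576]) cube([911, 251, 192]);
  translate([0, 1004, 768]) cube([911, 251, 192]);
  translate([0, 1255, 960]) cube([911, 251, 192]);
}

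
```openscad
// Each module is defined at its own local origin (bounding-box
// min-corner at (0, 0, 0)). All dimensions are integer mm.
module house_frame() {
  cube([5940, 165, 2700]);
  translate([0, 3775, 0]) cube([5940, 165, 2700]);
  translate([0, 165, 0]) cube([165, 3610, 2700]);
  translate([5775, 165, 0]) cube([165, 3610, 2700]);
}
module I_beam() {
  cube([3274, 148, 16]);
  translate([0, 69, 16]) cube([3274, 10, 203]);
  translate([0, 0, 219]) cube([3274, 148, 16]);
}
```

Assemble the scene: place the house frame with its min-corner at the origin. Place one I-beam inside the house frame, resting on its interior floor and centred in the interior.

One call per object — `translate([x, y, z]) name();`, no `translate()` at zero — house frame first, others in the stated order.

house_frame();
translate([1333, 1896, 0]) I_beam();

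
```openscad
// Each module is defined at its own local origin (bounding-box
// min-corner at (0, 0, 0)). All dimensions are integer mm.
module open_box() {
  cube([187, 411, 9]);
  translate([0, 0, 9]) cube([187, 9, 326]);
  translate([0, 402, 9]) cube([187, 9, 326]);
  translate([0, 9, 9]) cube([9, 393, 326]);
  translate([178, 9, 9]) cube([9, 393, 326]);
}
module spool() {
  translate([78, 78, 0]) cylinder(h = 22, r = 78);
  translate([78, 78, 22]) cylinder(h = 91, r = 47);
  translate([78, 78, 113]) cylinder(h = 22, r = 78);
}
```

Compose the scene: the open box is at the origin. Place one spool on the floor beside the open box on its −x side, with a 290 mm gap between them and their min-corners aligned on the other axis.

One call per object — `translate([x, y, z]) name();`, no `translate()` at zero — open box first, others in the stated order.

open_box();
translate([-446, 0, 0]) spool();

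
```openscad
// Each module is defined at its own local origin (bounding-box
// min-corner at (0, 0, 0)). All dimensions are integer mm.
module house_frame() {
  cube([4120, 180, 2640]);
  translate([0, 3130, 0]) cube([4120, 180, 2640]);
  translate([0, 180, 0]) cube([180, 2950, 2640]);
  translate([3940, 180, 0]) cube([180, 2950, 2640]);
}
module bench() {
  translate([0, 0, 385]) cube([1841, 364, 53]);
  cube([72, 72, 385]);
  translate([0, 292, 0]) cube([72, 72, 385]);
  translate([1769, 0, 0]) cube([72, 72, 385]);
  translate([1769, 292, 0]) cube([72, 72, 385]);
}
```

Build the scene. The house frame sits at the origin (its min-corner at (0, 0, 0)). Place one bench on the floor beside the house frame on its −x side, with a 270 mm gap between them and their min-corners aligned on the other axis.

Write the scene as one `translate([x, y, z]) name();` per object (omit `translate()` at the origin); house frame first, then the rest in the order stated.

house_frame();
translate([-2111, 0, 0]) bench();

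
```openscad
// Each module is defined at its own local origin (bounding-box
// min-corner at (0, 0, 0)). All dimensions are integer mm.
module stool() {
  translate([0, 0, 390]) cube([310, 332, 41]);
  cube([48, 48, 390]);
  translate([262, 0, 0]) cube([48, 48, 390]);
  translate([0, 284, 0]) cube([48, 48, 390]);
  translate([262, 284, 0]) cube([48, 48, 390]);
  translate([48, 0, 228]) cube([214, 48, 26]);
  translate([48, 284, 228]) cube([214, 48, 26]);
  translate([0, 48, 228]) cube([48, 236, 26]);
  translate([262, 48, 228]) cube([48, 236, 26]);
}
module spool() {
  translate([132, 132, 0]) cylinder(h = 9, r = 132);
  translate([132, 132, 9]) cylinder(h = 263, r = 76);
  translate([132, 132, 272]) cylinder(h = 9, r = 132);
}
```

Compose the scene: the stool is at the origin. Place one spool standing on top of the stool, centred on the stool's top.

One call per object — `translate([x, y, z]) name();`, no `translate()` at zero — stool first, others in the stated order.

stool();
translate([23, 34, 431]) spool();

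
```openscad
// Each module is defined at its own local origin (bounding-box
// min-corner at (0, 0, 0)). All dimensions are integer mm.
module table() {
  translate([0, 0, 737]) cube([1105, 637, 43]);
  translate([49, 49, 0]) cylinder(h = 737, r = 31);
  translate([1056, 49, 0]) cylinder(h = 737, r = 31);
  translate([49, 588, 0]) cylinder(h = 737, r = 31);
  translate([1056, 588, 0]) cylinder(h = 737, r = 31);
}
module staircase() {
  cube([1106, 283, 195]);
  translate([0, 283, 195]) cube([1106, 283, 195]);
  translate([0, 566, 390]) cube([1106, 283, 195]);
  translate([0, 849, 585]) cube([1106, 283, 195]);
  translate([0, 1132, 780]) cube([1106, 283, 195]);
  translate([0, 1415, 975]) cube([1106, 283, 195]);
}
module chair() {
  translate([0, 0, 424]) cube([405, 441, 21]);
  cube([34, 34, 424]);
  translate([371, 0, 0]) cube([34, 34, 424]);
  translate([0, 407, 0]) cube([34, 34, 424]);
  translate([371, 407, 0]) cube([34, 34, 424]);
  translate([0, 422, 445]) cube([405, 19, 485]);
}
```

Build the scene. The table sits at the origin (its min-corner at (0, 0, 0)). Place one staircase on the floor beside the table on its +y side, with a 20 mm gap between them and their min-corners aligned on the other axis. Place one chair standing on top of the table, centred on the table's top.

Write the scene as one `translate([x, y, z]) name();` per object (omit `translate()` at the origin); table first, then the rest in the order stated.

table();
translate([0, 657, 0]) staircase();
translate([350, 98, 780]) chair();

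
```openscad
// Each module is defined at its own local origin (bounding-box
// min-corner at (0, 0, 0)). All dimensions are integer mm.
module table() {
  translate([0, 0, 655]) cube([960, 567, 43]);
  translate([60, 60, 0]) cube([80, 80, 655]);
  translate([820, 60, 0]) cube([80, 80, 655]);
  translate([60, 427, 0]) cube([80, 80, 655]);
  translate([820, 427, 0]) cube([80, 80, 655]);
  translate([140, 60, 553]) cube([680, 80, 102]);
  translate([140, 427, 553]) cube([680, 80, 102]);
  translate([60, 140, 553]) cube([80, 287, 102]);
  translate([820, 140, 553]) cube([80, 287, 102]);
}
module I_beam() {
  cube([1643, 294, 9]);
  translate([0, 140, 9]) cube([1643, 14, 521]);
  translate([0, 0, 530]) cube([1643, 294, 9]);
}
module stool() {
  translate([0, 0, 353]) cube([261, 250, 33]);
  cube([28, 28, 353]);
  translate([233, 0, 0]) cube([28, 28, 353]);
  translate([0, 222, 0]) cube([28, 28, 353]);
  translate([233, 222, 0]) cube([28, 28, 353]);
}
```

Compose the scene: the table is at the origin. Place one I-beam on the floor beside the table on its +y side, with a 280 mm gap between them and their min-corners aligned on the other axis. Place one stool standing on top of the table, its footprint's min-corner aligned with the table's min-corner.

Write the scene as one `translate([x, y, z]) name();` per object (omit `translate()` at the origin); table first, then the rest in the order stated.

table();
translate([0, 847, 0]) I_beam();
translate([0, 0, 698]) stool();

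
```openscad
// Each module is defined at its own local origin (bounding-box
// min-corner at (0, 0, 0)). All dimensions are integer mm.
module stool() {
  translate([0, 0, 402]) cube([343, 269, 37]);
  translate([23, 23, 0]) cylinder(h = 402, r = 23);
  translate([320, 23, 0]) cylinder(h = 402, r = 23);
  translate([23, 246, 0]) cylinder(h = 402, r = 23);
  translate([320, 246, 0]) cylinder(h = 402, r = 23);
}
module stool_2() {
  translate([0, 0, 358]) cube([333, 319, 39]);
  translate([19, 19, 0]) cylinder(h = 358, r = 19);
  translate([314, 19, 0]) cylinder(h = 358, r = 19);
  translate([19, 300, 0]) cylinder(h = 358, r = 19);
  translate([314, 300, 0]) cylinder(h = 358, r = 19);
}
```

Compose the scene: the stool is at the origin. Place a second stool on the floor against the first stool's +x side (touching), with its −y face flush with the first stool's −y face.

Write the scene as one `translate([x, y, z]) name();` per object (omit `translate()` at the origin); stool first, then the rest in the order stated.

stool();
translate([343, 0, 0]) stool_2();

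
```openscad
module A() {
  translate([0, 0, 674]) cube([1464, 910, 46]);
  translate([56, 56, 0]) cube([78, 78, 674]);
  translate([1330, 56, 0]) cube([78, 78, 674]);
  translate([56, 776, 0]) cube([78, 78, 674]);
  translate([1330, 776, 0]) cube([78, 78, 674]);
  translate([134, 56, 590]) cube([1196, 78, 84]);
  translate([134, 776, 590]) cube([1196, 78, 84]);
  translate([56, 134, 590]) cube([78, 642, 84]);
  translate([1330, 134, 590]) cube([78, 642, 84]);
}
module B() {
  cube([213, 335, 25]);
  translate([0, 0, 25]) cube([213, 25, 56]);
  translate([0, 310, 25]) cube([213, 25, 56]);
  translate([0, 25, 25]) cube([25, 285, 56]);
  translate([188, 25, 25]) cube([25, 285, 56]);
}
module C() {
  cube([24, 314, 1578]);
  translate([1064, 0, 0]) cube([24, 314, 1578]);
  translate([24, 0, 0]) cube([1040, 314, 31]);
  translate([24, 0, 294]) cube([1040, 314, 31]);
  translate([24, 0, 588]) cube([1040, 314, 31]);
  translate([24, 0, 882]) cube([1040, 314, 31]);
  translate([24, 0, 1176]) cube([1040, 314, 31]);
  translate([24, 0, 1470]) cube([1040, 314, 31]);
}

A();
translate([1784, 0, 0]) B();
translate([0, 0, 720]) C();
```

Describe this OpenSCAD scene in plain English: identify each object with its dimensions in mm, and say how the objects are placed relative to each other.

A is a table with a 1464×910 mm rectangular top, 46 mm thick, top surface at z = 720 mm, supported by four 78×78 mm square legs, each inset 56 mm from the nearest pair of top edges, running from the floor. Four apron rails, 78 mm thick and 84 mm tall, run between adjacent legs with their top edges flush with the underside of the top and their outer faces flush with the legs' outer faces.

B is an open-topped rectangular box: outside dimensions 213×335×81 mm, with a uniform wall and base thickness of 25 mm. The base is a full 213×335 slab on the floor; four walls sit on top of the base. The front and back walls (the −y and +y sides) span the full width; the two side walls fit between them.

C is an open bookshelf. Two side panels, each 24 mm thick, 314 mm deep and 1578 mm tall, stand 1088 mm apart (outside-to-outside). Between them sit 6 shelves, each 31 mm thick and 314 mm deep, spanning the full gap between the sides. The bottom shelf rests on the floor (its underside at z = 0) and the clear gap between one shelf's top and the next shelf's underside is 263 mm.

The open box is on the floor beside the table on its +x side. The bookshelf is on top of the table.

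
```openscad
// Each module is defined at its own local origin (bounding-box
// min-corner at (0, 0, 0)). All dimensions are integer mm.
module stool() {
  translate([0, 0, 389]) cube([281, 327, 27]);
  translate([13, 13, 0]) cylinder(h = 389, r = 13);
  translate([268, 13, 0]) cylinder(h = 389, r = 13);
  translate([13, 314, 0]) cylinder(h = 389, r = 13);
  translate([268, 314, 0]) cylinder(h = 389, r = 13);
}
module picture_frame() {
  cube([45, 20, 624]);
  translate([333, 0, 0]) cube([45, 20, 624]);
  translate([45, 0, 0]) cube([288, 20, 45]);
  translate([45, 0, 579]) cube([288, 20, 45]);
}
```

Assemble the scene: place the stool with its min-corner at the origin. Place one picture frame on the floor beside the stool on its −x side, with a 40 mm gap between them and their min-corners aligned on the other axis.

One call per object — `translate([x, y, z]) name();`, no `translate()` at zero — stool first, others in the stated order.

stool();
translate([-418, 0, 0]) picture_frame();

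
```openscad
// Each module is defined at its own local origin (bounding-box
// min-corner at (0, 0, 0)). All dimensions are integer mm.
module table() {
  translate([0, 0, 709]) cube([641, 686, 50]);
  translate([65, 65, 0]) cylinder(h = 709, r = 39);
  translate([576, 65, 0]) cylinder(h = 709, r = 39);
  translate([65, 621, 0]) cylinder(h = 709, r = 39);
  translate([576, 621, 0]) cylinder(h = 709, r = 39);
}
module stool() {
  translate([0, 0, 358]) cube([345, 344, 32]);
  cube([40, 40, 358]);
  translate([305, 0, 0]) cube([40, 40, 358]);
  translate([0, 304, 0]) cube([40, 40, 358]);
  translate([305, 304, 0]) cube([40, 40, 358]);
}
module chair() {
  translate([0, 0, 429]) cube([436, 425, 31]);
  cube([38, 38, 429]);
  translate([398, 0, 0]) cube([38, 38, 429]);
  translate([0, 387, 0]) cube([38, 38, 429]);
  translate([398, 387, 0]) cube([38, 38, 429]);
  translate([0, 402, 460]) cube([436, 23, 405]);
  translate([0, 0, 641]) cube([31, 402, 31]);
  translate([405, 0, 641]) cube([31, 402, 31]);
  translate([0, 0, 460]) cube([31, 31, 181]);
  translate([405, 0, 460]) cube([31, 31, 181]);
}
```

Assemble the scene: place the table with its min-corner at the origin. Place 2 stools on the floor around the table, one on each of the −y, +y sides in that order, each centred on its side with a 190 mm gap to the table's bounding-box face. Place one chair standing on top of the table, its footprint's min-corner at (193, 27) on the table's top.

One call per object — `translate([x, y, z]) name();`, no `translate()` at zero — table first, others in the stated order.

table();
translate([148, -534, 0]) stool();
translate([148, 876, 0]) stool();
translate([193, 27, 759]) chair();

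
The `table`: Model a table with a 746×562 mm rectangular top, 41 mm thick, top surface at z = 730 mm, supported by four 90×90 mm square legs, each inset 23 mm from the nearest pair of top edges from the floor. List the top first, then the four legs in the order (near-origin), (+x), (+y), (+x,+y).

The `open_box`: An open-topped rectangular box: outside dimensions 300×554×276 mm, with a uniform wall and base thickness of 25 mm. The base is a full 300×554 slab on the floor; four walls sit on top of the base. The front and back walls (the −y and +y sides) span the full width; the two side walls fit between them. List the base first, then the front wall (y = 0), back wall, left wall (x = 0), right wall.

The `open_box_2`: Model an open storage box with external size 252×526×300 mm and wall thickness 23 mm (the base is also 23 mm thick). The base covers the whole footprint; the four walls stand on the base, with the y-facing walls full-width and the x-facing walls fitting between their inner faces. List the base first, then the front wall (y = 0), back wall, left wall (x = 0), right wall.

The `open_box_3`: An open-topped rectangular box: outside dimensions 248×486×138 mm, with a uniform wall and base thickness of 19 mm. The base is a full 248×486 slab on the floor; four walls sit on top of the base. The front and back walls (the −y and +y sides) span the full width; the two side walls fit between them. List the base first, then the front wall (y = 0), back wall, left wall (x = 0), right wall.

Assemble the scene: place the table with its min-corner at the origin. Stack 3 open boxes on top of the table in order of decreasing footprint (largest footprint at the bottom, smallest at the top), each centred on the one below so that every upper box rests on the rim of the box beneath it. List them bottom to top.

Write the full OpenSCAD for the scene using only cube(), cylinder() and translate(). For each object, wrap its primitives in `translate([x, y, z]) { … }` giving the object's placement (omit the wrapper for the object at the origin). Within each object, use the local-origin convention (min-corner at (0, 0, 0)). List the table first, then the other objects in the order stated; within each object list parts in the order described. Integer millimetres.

translate([0, 0, 689]) cube([746, 562, 41]);
translate([23, 23, 0]) cube([90, 90, 689]);
translate([633, 23, 0]) cube([90, 90, 689]);
translate([23, 449, 0]) cube([90, 90, 689]);
translate([633, 449, 0]) cube([90, 90, 689]);
translate([223, 4, 730]) {
  cube([300, 554, 25]);
  translate([0, 0, 25]) cube([300, 25, 251]);
  translate([0, 529, 25]) cube([300, 25, 251]);
  translate([0, 25, 25]) cube([25, 504, 251]);
  translate([275, 25, 25]) cube([25, 504, 251]);
}
translate([247, 18, 1006]) {
  cube([252, 526, 23]);
  translate([0, 0, 23]) cube([252, 23, 277]);
  translate([0, 503, 23]) cube([252, 23, 277]);
  translate([0, 23, 23]) cube([23, 480, 277]);
  translate([229, 23, 23]) cube([23, 480, 277]);
}
translate([249, 38, 1306]) {
  cube([248, 486, 19]);
  translate([0, 0, 19]) cube([248, 19, 119]);
  translate([0, 467, 19]) cube([248, 19, 119]);
  translate([0, 19, 19]) cube([19, 448, 119]);
  translate([229, 19, 19]) cube([19, 448, 119]);
}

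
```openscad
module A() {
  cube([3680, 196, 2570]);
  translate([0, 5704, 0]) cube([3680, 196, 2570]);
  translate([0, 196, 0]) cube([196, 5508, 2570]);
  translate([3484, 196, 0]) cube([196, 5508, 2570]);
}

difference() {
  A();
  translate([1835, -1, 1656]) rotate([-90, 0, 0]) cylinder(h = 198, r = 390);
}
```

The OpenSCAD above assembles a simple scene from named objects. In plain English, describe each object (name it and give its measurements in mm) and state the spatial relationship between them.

A is a box-shaped house frame (walls only): outside footprint 3680×5900 mm, wall height 2570 mm, wall thickness 196 mm. The two y-facing walls run the full x-width; the two x-facing walls fit between the inner faces of the y-facing walls.

The house frame has a circular hole of radius 390 mm through its front wall, centred at (x = 1835, z = 1656).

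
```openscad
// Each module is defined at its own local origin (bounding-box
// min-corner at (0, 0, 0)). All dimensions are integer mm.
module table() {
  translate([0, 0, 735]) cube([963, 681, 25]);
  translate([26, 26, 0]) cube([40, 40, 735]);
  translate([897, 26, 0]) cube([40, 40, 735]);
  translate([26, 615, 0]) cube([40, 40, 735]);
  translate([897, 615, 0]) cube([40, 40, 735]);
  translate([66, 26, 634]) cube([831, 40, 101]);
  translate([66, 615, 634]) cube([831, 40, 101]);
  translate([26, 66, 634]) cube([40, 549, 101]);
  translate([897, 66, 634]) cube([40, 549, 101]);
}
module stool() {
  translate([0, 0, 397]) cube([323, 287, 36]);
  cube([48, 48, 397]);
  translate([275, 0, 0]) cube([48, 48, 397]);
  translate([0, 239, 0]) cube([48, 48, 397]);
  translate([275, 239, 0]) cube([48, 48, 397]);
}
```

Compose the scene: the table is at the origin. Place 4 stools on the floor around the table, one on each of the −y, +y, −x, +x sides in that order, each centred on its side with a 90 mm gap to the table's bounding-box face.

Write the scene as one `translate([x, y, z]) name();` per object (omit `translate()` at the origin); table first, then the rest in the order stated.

table();
translate([320, -377, 0]) stool();
translate([320, 771, 0]) stool();
translate([-413, 197, 0]) stool();
translate([1053, 197, 0]) stool();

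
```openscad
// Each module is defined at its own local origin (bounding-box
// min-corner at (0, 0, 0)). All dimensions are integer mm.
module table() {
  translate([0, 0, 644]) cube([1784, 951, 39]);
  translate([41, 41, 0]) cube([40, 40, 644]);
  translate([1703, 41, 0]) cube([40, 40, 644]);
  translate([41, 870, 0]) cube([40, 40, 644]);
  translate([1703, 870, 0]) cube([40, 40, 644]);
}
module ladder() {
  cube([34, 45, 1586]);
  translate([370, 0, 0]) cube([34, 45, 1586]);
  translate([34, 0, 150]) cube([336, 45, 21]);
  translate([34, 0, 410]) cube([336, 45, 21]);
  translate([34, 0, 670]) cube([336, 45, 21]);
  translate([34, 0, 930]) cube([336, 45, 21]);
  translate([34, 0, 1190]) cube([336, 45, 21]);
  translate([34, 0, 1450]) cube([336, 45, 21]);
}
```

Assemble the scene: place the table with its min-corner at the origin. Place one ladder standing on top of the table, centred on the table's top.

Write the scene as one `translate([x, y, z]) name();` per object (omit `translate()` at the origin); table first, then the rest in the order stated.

table();
translate([690, 453, 683]) ladder();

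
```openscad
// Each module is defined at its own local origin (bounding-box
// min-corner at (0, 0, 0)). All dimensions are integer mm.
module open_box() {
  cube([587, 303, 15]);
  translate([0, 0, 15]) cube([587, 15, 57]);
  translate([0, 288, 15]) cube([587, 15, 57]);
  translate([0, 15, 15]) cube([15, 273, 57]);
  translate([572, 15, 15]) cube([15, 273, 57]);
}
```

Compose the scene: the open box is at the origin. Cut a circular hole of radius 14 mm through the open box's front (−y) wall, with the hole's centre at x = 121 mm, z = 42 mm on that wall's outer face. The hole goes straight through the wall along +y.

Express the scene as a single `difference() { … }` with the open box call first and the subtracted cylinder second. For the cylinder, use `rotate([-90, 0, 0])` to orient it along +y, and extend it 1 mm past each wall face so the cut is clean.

difference() {
  open_box();
  translate([121, -1, 42]) rotate([-90, 0, 0]) cylinder(h = 17, r = 14);
}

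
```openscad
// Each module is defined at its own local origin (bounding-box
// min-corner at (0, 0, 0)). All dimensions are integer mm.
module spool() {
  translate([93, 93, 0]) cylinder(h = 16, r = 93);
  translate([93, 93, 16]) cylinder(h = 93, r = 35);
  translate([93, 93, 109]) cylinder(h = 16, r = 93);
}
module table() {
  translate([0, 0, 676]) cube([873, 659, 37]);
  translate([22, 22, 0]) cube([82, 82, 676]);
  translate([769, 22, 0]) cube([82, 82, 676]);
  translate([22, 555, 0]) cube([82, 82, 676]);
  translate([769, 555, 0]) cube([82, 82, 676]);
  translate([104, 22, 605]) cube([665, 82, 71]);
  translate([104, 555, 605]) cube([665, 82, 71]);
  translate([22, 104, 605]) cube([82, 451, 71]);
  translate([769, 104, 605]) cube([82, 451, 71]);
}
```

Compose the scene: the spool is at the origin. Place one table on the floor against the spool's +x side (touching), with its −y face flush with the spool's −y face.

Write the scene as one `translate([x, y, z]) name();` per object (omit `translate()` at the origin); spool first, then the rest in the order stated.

spool();
translate([186, 0, 0]) table();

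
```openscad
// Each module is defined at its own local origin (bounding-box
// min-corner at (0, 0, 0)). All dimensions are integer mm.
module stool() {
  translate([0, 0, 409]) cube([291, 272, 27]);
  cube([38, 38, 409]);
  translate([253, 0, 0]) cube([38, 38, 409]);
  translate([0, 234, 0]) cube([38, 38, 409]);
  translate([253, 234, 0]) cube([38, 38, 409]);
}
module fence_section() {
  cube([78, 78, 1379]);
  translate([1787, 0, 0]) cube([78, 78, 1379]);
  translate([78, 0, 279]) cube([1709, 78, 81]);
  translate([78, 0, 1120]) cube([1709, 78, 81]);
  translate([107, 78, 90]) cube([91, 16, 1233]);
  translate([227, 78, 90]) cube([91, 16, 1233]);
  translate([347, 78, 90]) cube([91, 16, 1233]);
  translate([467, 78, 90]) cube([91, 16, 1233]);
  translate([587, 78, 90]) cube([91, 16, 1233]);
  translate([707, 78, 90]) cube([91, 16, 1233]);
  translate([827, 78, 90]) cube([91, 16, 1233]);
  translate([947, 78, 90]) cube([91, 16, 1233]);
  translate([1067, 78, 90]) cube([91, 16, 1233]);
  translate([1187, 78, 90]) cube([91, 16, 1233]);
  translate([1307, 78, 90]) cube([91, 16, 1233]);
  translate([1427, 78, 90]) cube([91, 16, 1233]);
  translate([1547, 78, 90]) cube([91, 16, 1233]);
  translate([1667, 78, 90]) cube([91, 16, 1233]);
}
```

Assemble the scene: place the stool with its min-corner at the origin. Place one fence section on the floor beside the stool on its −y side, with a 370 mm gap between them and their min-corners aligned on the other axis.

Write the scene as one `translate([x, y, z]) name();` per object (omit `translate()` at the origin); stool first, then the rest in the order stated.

stool();
translate([0, -464, 0]) fence_section();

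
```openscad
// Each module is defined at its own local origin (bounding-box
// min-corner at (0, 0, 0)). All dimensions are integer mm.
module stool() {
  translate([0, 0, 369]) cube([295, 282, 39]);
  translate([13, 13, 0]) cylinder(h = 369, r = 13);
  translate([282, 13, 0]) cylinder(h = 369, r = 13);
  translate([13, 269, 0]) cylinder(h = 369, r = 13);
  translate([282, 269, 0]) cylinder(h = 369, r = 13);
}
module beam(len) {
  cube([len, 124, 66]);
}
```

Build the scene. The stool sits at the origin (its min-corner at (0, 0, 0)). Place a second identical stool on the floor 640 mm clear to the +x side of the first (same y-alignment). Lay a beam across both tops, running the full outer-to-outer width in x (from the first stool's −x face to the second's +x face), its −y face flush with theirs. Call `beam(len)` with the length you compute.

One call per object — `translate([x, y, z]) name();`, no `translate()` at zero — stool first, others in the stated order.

stool();
translate([935, 0, 0]) stool();
translate([0, 0, 408]) beam(1230);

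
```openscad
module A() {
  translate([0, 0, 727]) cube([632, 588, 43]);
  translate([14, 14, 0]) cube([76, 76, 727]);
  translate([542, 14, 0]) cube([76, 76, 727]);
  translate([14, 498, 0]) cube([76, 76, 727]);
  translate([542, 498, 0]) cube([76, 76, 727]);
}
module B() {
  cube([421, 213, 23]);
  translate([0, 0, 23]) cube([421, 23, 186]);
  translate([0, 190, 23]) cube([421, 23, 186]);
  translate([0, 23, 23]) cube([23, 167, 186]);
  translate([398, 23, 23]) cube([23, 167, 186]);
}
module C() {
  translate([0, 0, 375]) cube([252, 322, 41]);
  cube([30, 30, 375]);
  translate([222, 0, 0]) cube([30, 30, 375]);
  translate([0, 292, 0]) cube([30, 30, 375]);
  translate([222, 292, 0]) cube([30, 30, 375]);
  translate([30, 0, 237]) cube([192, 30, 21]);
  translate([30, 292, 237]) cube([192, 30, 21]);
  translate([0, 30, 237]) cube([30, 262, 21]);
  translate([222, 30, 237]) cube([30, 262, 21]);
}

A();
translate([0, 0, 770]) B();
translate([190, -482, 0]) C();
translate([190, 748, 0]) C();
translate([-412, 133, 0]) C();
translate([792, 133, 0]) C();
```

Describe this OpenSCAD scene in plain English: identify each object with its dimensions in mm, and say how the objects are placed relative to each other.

A is a rectangular dining table. The top is 632×588×43 mm with its upper surface at z = 770 mm. It stands on four 76×76 mm square legs, each inset 14 mm from the nearest pair of top edges, running from the floor to the underside of the top.

B is an open-topped rectangular box: outside dimensions 421×213×209 mm, with a uniform wall and base thickness of 23 mm. The base is a full 421×213 slab on the floor; four walls sit on top of the base. The front and back walls (the −y and +y sides) span the full width; the two side walls fit between them.

C is a four-legged stool. The seat is 252×322 mm, 41 mm thick, top at z = 416 mm. It stands on four square legs, each 30×30 mm in cross-section, from z = 0 to the seat underside, each flush with a corner of the seat. Four stretchers, 30 mm wide and 21 mm tall, connect adjacent legs with their undersides at z = 237 mm, each running between the inner faces of the legs it joins and aligned with the legs' outer faces on the other axis.

The open box is on top of the table. Four stools sit around the table at the −y, +y, −x, +x sides.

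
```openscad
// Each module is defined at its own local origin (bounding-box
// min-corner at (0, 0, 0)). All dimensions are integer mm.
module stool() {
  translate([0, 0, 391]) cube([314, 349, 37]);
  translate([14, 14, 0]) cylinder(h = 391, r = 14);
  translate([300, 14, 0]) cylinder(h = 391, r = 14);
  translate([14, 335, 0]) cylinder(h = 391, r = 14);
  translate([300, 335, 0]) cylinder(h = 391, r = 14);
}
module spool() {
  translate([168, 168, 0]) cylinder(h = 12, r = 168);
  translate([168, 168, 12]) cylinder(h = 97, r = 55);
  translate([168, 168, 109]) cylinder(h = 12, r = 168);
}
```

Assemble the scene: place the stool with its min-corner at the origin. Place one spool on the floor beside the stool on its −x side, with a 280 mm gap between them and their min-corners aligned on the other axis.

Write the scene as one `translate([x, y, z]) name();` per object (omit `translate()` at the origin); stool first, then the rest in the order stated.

stool();
translate([-616, 0, 0]) spool();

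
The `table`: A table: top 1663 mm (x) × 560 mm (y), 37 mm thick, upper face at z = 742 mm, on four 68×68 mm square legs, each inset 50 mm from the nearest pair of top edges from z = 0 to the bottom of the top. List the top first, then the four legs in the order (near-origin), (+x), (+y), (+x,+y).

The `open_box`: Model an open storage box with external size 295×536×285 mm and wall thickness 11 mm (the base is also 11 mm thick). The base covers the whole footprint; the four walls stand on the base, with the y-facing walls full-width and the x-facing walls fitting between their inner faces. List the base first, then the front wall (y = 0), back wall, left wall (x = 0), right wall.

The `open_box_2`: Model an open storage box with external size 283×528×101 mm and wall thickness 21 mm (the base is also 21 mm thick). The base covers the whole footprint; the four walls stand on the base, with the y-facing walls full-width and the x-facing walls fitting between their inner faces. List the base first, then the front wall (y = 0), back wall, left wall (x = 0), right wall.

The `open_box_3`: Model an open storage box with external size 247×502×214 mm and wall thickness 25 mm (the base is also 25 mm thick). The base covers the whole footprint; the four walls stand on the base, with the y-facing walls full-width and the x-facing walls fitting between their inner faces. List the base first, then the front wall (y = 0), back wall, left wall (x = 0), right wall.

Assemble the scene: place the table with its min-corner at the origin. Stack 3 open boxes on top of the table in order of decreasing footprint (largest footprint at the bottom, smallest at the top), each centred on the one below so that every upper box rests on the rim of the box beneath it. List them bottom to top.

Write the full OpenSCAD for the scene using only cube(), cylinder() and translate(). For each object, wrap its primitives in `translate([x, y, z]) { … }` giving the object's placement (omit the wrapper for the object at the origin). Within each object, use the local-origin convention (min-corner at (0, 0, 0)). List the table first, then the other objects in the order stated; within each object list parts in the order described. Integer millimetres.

translate([0, 0, 705]) cube([1663, 560, 37]);
translate([50, 50, 0]) cube([68, 68, 705]);
translate([1545, 50, 0]) cube([68, 68, 705]);
translate([50, 442, 0]) cube([68, 68, 705]);
translate([1545, 442, 0]) cube([68, 68, 705]);
translate([684, 12, 742]) {
  cube([295, 536, 11]);
  translate([0, 0, 11]) cube([295, 11, 274]);
  translate([0, 525, 11]) cube([295, 11, 274]);
  translate([0, 11, 11]) cube([11, 514, 274]);
  translate([284, 11, 11]) cube([11, 514, 274]);
}
translate([690, 16, 1027]) {
  cube([283, 528, 21]);
  translate([0, 0, 21]) cube([283, 21, 80]);
  translate([0, 507, 21]) cube([283, 21, 80]);
  translate([0, 21, 21]) cube([21, 486, 80]);
  translate([262, 21, 21]) cube([21, 486, 80]);
}
translate([708, 29, 1128]) {
  cube([247, 502, 25]);
  translate([0, 0, 25]) cube([247, 25, 189]);
  translate([0, 477, 25]) cube([247, 25, 189]);
  translate([0, 25, 25]) cube([25, 452, 189]);
  translate([222, 25, 25]) cube([25, 452, 189]);
}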